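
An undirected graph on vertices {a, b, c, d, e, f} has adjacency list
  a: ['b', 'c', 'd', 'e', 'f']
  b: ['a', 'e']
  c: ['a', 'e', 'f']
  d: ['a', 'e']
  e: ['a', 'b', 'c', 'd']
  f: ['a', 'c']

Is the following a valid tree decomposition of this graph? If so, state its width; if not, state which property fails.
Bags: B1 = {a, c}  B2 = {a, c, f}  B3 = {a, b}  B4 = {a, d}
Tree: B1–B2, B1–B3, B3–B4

No — vertex e appears in no bag.

A tree decomposition must satisfy three properties: every vertex lies in some bag; for every edge, both endpoints lie together in some bag; and for every vertex, the bags containing it form a connected subtree. Here vertex e appears in no bag, so the decomposition is invalid.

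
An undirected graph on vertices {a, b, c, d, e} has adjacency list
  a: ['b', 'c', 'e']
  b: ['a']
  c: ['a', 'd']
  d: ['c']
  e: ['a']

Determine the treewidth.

A width-1 tree decomposition is:
Bags: B1 = {c, d}  B2 = {a, c}  B3 = {a, b}  B4 = {a, e}
Tree: B1–B2, B2–B3, B2–B4
Every bag has size at most 2, so the width is 2 − 1 = 1 and tw(G) ≤ 1. G has an edge, so its treewidth is at least 1. Combining the bounds, tw(G) = 1.

1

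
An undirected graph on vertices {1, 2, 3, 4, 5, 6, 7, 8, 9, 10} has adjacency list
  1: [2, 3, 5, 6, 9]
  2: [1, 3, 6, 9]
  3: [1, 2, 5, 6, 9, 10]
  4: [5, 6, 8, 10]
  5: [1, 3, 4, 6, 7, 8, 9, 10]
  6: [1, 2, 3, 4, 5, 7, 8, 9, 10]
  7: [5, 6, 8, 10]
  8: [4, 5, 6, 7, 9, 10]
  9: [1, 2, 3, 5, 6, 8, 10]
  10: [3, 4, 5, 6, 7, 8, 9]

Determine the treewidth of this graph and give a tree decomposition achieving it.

Treewidth 4.
One such decomposition:
Bags: B1 = {3, 5, 6, 9, 10}  B2 = {5, 6, 8, 9, 10}  B3 = {1, 3, 5, 6, 9}  B4 = {4, 5, 6, 8, 10}  B5 = {1, 2, 3, 6, 9}  B6 = {5, 6, 7, 8, 10}
Tree: B1–B2, B1–B3, B2–B4, B3–B5, B4–B6

Every bag has size at most 5, so the width is 5 − 1 = 4 and tw(G) ≤ 4. For the lower bound, the 5 vertices {1, 2, 3, 6, 9} are pairwise adjacent, and any tree decomposition puts a clique entirely inside one bag — forcing width ≥ 4. Therefore the treewidth is 4.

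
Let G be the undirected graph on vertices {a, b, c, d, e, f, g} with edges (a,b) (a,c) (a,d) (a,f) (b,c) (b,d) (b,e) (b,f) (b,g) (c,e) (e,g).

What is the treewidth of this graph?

2

A width-2 tree decomposition is:
Bags: B1 = {a, b, f}  B2 = {a, b, c}  B3 = {b, c, e}  B4 = {b, e, g}  B5 = {a, b, d}
Tree: B1–B2, B2–B3, B3–B4, B1–B5
Each bag holds 3 vertices, so the decomposition has width 2, which upper-bounds the treewidth. Conversely, {b, e, g} is a clique of size 3, and the vertices of any clique must share a bag in every tree decomposition; so some bag has ≥ 3 vertices and tw(G) ≥ 2. Therefore the treewidth is 2.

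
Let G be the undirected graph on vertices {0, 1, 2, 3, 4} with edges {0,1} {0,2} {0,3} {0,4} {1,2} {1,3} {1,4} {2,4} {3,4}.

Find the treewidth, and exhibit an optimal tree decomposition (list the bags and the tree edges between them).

Each bag holds 4 vertices, so the decomposition has width 3, which upper-bounds the treewidth. On the other hand G contains the 4-clique {0, 1, 2, 4}. A clique must lie in a single bag of any decomposition, so no decomposition can have width below 3. The upper and lower bounds meet at 3, so that is the treewidth.

Treewidth 3.
One such decomposition:
Bags: B1 = {0, 1, 3, 4}  B2 = {0, 1, 2, 4}
Tree: B1–B2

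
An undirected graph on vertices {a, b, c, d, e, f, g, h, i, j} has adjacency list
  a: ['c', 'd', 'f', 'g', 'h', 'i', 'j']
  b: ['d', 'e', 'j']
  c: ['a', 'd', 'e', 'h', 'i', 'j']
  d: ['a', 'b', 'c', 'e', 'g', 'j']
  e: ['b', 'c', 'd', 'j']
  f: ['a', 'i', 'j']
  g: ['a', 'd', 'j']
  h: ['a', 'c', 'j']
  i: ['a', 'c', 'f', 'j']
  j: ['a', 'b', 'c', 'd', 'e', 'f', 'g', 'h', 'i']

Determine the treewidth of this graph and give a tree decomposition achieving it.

Treewidth 3.
One such decomposition:
Bags: B1 = {c, d, e, j}  B2 = {b, d, e, j}  B3 = {a, c, d, j}  B4 = {a, c, h, j}  B5 = {a, d, g, j}  B6 = {a, c, i, j}  B7 = {a, f, i, j}
Tree: B1–B2, B1–B3, B3–B4, B3–B5, B3–B6, B6–B7

Every bag has size at most 4, so the width is 4 − 1 = 3 and tw(G) ≤ 3. For the lower bound, the 4 vertices {c, d, e, j} are pairwise adjacent, and any tree decomposition puts a clique entirely inside one bag — forcing width ≥ 3. Combining the bounds, tw(G) = 3.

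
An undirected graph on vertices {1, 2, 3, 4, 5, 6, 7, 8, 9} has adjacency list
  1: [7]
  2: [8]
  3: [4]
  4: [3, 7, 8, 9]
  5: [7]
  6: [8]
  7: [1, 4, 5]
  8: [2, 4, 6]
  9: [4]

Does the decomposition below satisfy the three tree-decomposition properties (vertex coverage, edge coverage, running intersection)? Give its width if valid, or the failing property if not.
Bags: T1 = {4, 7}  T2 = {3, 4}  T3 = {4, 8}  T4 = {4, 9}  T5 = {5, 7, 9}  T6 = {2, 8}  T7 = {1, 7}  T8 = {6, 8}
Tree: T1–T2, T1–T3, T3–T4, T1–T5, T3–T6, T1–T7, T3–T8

No — bags containing vertex 9 are not connected in the tree.

A tree decomposition must satisfy three properties: every vertex lies in some bag; for every edge, both endpoints lie together in some bag; and for every vertex, the bags containing it form a connected subtree. Here bags containing vertex 9 are not connected in the tree, so the decomposition is invalid.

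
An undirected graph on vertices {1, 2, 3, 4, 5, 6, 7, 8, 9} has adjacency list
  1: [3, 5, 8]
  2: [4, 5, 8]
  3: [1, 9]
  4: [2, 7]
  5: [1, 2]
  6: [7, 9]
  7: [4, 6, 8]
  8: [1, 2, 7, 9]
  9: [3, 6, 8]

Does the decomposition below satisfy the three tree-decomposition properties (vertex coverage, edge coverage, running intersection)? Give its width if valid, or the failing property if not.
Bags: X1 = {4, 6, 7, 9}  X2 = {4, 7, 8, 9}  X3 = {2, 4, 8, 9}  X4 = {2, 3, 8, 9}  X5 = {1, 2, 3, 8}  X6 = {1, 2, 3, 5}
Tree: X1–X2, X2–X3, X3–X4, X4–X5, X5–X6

Yes; width 3.

Vertex coverage: the bags together contain {1, 2, 3, 4, 5, 6, 7, 8, 9}, the full vertex set. Edge coverage: each edge of G has both endpoints in at least one bag. Running intersection: for every vertex, the bags containing it form a connected subtree. All three properties hold, so this is a valid tree decomposition of width max|bag| − 1 = 3, and hence tw(G) ≤ 3.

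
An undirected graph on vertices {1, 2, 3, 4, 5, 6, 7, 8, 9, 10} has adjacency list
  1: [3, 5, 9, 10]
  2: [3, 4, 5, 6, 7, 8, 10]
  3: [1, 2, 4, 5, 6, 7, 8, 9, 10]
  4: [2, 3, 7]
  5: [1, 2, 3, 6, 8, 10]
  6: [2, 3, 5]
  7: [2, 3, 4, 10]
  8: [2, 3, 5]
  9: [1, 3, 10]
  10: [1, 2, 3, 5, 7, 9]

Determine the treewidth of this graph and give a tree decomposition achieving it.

Treewidth 3.
One such decomposition:
Bags: B1 = {2, 3, 5, 10}  B2 = {2, 3, 7, 10}  B3 = {2, 3, 4, 7}  B4 = {2, 3, 5, 8}  B5 = {2, 3, 5, 6}  B6 = {1, 3, 5, 10}  B7 = {1, 3, 9, 10}
Tree: B1–B2, B2–B3, B1–B4, B4–B5, B1–B6, B6–B7

The largest bag has 4 vertices, giving width 3; this decomposition certifies tw(G) ≤ 3. Conversely, {1, 3, 9, 10} is a clique of size 4, and the vertices of any clique must share a bag in every tree decomposition; so some bag has ≥ 4 vertices and tw(G) ≥ 3. The upper and lower bounds meet at 3, so that is the treewidth.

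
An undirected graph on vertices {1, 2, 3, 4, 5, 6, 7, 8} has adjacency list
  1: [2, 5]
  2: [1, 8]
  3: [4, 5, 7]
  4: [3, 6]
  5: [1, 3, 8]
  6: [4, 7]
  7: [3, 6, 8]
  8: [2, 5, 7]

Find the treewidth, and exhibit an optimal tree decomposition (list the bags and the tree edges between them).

The largest bag has 3 vertices, giving width 2; this decomposition certifies tw(G) ≤ 2. For the lower bound, G contains the cycle 4–6–7–3–4, so G is not a forest; only forests have treewidth ≤ 1, hence tw(G) ≥ 2. Therefore the treewidth is 2.

Treewidth 2.
One optimal decomposition is:
Bags: B1 = {3, 4, 6}  B2 = {3, 6, 7}  B3 = {3, 5, 7}  B4 = {5, 7, 8}  B5 = {1, 5, 8}  B6 = {1, 2, 8}
Tree: B1–B2, B2–B3, B3–B4, B4–B5, B5–B6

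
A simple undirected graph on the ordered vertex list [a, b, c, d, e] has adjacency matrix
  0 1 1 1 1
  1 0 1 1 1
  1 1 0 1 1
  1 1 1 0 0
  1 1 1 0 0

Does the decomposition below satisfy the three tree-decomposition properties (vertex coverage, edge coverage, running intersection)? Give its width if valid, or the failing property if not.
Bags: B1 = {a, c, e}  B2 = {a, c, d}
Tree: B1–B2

No — vertex b appears in no bag.

A tree decomposition must satisfy three properties: every vertex lies in some bag; for every edge, both endpoints lie together in some bag; and for every vertex, the bags containing it form a connected subtree. Here vertex b appears in no bag, so the decomposition is invalid.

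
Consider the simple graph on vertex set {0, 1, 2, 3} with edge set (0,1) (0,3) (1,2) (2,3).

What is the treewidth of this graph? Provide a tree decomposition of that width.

The largest bag has 3 vertices, giving width 2; this decomposition certifies tw(G) ≤ 2. Since 3–2–1–0–3 is a cycle in G, G is not acyclic. Forests are exactly the graphs of treewidth ≤ 1, so tw(G) ≥ 2. Therefore the treewidth is 2.

Treewidth 2.
One optimal decomposition is:
Bags: B1 = {1, 2, 3}  B2 = {0, 1, 3}
Tree: B1–B2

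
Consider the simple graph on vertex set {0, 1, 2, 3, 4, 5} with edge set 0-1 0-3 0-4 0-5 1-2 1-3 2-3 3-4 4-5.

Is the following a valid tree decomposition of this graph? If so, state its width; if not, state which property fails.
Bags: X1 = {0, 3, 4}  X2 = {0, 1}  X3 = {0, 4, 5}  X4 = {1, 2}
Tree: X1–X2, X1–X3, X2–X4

A tree decomposition must satisfy three properties: every vertex lies in some bag; for every edge, both endpoints lie together in some bag; and for every vertex, the bags containing it form a connected subtree. Here edge (3,1) lies in no bag, so the decomposition is invalid.

No — edge (3,1) lies in no bag.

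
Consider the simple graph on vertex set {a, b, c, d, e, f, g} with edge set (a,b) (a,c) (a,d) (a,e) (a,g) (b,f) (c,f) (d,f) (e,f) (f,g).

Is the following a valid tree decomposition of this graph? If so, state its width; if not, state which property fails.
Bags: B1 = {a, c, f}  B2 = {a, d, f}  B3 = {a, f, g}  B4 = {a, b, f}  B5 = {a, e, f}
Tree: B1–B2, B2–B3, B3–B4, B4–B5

Yes; width 2.

Vertex coverage: the bags together contain {a, b, c, d, e, f, g}, the full vertex set. Edge coverage: each edge of G has both endpoints in at least one bag. Running intersection: for every vertex, the bags containing it form a connected subtree. All three properties hold, so this is a valid tree decomposition of width max|bag| − 1 = 2, and hence tw(G) ≤ 2.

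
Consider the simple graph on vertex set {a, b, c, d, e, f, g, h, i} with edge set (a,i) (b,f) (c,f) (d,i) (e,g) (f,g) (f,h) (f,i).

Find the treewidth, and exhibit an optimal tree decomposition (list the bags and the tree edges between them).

Each bag holds 2 vertices, so the decomposition has width 1, which upper-bounds the treewidth. Since G has at least one edge (e.g. i–a), it is not an edgeless graph, so tw(G) ≥ 1. The upper and lower bounds meet at 1, so that is the treewidth.

Treewidth 1.
Bags: B1 = {a, i}  B2 = {f, i}  B3 = {f, g}  B4 = {d, i}  B5 = {f, h}  B6 = {c, f}  B7 = {e, g}  B8 = {b, f}
Tree: B1–B2, B2–B3, B1–B4, B2–B5, B5–B6, B3–B7, B3–B8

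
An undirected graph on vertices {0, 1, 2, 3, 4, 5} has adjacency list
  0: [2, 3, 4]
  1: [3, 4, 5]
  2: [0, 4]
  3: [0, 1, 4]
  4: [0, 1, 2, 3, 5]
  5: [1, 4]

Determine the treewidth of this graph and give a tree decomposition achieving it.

The largest bag has 3 vertices, giving width 2; this decomposition certifies tw(G) ≤ 2. For the lower bound, the 3 vertices {0, 2, 4} are pairwise adjacent, and any tree decomposition puts a clique entirely inside one bag — forcing width ≥ 2. Hence tw(G) = 2 exactly.

Treewidth 2.
One optimal decomposition is:
Bags: B1 = {0, 2, 4}  B2 = {0, 3, 4}  B3 = {1, 3, 4}  B4 = {1, 4, 5}
Tree: B1–B2, B2–B3, B3–B4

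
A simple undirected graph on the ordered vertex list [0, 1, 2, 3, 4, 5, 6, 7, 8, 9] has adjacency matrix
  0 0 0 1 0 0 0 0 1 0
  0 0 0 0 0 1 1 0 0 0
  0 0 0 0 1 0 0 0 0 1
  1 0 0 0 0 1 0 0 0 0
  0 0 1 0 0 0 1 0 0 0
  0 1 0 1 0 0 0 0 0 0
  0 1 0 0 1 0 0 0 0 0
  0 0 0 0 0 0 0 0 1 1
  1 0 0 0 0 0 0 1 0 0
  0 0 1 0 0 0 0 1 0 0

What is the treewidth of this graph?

2

A width-2 tree decomposition is:
Bags: B1 = {7, 8, 9}  B2 = {0, 8, 9}  B3 = {0, 3, 9}  B4 = {3, 5, 9}  B5 = {1, 5, 9}  B6 = {1, 6, 9}  B7 = {4, 6, 9}  B8 = {2, 4, 9}
Tree: B1–B2, B2–B3, B3–B4, B4–B5, B5–B6, B6–B7, B7–B8
The largest bag has 3 vertices, giving width 2; this decomposition certifies tw(G) ≤ 2. Since 9–7–8–0–3–5–1–6–4–2–9 is a cycle in G, G is not acyclic. Forests are exactly the graphs of treewidth ≤ 1, so tw(G) ≥ 2. Combining the bounds, tw(G) = 2.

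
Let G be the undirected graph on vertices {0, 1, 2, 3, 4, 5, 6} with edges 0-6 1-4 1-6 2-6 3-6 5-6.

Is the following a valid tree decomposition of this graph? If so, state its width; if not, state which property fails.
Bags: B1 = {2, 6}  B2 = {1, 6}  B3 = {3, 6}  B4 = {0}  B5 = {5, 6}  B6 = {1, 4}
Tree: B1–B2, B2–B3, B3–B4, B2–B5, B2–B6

A tree decomposition must satisfy three properties: every vertex lies in some bag; for every edge, both endpoints lie together in some bag; and for every vertex, the bags containing it form a connected subtree. Here edge (6,0) lies in no bag, so the decomposition is invalid.

No — edge (6,0) lies in no bag.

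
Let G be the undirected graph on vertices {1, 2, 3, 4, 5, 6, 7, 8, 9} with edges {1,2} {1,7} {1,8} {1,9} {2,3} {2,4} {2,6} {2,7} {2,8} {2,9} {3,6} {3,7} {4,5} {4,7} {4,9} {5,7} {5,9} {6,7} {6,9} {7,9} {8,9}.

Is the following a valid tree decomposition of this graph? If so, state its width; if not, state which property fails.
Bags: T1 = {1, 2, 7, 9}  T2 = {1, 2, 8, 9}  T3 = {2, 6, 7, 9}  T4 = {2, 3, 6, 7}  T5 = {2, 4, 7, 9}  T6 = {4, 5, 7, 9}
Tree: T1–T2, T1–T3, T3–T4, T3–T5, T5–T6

Yes; width 3.

Every vertex of G appears in some bag (union = {1, 2, 3, 4, 5, 6, 7, 8, 9}); every edge is covered by a bag; and for each vertex v the set of bags containing v is connected in the bag tree. The decomposition is therefore valid. The largest bag has 4 vertices, so the width is 3.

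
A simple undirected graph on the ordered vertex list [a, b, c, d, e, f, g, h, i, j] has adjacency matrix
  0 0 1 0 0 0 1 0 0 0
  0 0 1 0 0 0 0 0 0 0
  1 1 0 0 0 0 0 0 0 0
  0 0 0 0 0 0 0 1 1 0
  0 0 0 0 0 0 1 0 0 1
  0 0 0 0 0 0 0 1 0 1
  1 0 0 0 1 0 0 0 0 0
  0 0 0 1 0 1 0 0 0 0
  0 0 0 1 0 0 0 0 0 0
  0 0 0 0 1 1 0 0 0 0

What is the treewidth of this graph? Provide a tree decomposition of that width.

Each bag holds 2 vertices, so the decomposition has width 1, which upper-bounds the treewidth. G has an edge, so its treewidth is at least 1. Therefore the treewidth is 1.

Treewidth 1.
Bags: B1 = {d, i}  B2 = {d, h}  B3 = {f, h}  B4 = {f, j}  B5 = {e, j}  B6 = {e, g}  B7 = {a, g}  B8 = {a, c}  B9 = {b, c}
Tree: B1–B2, B2–B3, B3–B4, B4–B5, B5–B6, B6–B7, B7–B8, B8–B9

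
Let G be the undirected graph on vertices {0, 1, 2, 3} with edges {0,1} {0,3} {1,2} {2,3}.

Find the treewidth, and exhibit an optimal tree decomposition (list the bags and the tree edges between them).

Every bag has size at most 3, so the width is 3 − 1 = 2 and tw(G) ≤ 2. For the lower bound, G contains the cycle 1–2–3–0–1, so G is not a forest; only forests have treewidth ≤ 1, hence tw(G) ≥ 2. Hence tw(G) = 2 exactly.

Treewidth 2.
One such decomposition:
Bags: B1 = {1, 2, 3}  B2 = {0, 1, 3}
Tree: B1–B2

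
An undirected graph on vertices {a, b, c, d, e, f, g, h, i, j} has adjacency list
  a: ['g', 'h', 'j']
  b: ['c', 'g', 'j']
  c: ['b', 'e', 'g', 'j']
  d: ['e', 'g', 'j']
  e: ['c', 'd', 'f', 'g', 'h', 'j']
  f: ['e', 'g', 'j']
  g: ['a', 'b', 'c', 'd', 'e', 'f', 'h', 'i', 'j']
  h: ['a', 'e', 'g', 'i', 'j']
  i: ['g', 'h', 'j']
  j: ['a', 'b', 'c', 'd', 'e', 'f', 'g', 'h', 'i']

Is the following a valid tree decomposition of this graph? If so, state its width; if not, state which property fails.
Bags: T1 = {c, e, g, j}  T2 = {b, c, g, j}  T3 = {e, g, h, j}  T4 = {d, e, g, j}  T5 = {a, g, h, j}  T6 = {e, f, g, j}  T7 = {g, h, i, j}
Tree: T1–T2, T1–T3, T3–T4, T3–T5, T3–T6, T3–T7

Yes; width 3.

Checking the three conditions: (i) the bags cover all of {a, b, c, d, e, f, g, h, i, j}; (ii) for each edge, some bag contains both endpoints; (iii) the bags containing any fixed vertex form a subtree. All hold, so the decomposition is valid with width 4 − 1 = 3.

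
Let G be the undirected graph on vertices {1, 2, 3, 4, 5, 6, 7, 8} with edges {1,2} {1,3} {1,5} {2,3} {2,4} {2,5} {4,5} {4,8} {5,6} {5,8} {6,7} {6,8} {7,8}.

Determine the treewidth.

2

A width-2 tree decomposition is:
Bags: B1 = {2, 4, 5}  B2 = {4, 5, 8}  B3 = {5, 6, 8}  B4 = {1, 2, 5}  B5 = {1, 2, 3}  B6 = {6, 7, 8}
Tree: B1–B2, B2–B3, B1–B4, B4–B5, B3–B6
The largest bag has 3 vertices, giving width 2; this decomposition certifies tw(G) ≤ 2. Conversely, {1, 2, 3} is a clique of size 3, and the vertices of any clique must share a bag in every tree decomposition; so some bag has ≥ 3 vertices and tw(G) ≥ 2. Combining the bounds, tw(G) = 2.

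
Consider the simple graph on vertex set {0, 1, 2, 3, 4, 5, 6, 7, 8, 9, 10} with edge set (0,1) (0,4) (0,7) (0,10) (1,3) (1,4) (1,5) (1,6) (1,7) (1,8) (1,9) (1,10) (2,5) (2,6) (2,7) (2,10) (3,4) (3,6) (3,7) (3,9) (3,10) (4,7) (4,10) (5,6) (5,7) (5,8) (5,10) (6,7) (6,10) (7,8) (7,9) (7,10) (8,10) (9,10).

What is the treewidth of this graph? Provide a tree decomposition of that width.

Treewidth 4.
Bags: B1 = {1, 3, 6, 7, 10}  B2 = {1, 5, 6, 7, 10}  B3 = {1, 3, 4, 7, 10}  B4 = {1, 5, 7, 8, 10}  B5 = {0, 1, 4, 7, 10}  B6 = {2, 5, 6, 7, 10}  B7 = {1, 3, 7, 9, 10}
Tree: B1–B2, B1–B3, B2–B4, B3–B5, B2–B6, B3–B7

Each bag holds 5 vertices, so the decomposition has width 4, which upper-bounds the treewidth. On the other hand G contains the 5-clique {0, 1, 4, 7, 10}. A clique must lie in a single bag of any decomposition, so no decomposition can have width below 4. Combining the bounds, tw(G) = 4.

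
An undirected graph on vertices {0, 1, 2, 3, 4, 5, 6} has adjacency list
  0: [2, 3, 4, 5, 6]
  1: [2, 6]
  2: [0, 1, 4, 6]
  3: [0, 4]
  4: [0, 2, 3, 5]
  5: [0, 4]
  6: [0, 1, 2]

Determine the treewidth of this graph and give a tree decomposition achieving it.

Every bag has size at most 3, so the width is 3 − 1 = 2 and tw(G) ≤ 2. On the other hand G contains the 3-clique {0, 2, 4}. A clique must lie in a single bag of any decomposition, so no decomposition can have width below 2. The upper and lower bounds meet at 2, so that is the treewidth.

Treewidth 2.
Bags: B1 = {0, 2, 4}  B2 = {0, 2, 6}  B3 = {0, 3, 4}  B4 = {0, 4, 5}  B5 = {1, 2, 6}
Tree: B1–B2, B1–B3, B1–B4, B2–B5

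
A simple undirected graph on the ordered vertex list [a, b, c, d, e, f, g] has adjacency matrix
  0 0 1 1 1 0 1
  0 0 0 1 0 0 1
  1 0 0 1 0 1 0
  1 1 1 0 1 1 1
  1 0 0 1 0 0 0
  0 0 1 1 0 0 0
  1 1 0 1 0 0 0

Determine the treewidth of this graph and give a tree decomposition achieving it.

Treewidth 2.
Bags: B1 = {a, c, d}  B2 = {a, d, e}  B3 = {c, d, f}  B4 = {a, d, g}  B5 = {b, d, g}
Tree: B1–B2, B1–B3, B1–B4, B4–B5

Every bag has size at most 3, so the width is 3 − 1 = 2 and tw(G) ≤ 2. On the other hand G contains the 3-clique {a, d, g}. A clique must lie in a single bag of any decomposition, so no decomposition can have width below 2. The upper and lower bounds meet at 2, so that is the treewidth.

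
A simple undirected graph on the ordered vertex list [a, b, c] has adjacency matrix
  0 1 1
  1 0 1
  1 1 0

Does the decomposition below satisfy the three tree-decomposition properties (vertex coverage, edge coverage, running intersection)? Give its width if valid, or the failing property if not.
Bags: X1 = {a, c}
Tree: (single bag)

No — vertex b appears in no bag.

A tree decomposition must satisfy three properties: every vertex lies in some bag; for every edge, both endpoints lie together in some bag; and for every vertex, the bags containing it form a connected subtree. Here vertex b appears in no bag, so the decomposition is invalid.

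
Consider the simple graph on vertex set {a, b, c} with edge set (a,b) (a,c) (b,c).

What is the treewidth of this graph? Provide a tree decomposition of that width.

Treewidth 2.
Bags: B1 = {a, b, c}
Tree: (single bag)

With just one bag of size 3, the width is 3 − 1 = 2, so tw(G) ≤ 2. For the lower bound, the 3 vertices {a, b, c} are pairwise adjacent, and any tree decomposition puts a clique entirely inside one bag — forcing width ≥ 2. Therefore the treewidth is 2.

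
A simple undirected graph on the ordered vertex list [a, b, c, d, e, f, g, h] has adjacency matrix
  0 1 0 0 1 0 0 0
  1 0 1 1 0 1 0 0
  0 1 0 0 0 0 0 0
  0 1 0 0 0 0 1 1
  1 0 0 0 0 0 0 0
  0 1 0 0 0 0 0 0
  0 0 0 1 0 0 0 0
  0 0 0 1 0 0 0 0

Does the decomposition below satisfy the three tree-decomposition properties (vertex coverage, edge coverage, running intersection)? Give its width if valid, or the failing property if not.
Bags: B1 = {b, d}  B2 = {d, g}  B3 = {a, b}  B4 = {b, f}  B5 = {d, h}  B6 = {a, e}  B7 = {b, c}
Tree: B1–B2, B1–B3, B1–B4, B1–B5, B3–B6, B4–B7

Vertex coverage: the bags together contain {a, b, c, d, e, f, g, h}, the full vertex set. Edge coverage: each edge of G has both endpoints in at least one bag. Running intersection: for every vertex, the bags containing it form a connected subtree. All three properties hold, so this is a valid tree decomposition of width max|bag| − 1 = 1, and hence tw(G) ≤ 1.

Yes; width 1.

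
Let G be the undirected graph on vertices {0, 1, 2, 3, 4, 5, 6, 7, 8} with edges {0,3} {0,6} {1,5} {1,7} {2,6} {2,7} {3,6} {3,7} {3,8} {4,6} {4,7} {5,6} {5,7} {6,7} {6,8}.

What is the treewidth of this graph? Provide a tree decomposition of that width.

The largest bag has 3 vertices, giving width 2; this decomposition certifies tw(G) ≤ 2. Conversely, {1, 5, 7} is a clique of size 3, and the vertices of any clique must share a bag in every tree decomposition; so some bag has ≥ 3 vertices and tw(G) ≥ 2. The upper and lower bounds meet at 2, so that is the treewidth.

Treewidth 2.
Bags: B1 = {1, 5, 7}  B2 = {5, 6, 7}  B3 = {4, 6, 7}  B4 = {3, 6, 7}  B5 = {3, 6, 8}  B6 = {0, 3, 6}  B7 = {2, 6, 7}
Tree: B1–B2, B2–B3, B3–B4, B4–B5, B4–B6, B3–B7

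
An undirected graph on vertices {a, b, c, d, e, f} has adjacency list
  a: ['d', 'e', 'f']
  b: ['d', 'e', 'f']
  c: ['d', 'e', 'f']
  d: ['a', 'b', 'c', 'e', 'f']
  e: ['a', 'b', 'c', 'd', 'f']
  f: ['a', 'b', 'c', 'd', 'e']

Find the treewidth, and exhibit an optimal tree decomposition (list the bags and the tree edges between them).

Treewidth 3.
One such decomposition:
Bags: B1 = {c, d, e, f}  B2 = {b, d, e, f}  B3 = {a, d, e, f}
Tree: B1–B2, B2–B3

Each bag holds 4 vertices, so the decomposition has width 3, which upper-bounds the treewidth. For the lower bound, the 4 vertices {c, d, e, f} are pairwise adjacent, and any tree decomposition puts a clique entirely inside one bag — forcing width ≥ 3. The upper and lower bounds meet at 3, so that is the treewidth.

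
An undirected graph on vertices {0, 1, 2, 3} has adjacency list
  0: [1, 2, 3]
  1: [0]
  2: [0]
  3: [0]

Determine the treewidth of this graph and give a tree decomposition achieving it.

Treewidth 1.
Bags: B1 = {0, 3}  B2 = {0, 1}  B3 = {0, 2}
Tree: B1–B2, B2–B3

Each bag holds 2 vertices, so the decomposition has width 1, which upper-bounds the treewidth. Any graph with an edge has treewidth ≥ 1, and G has the edge 3–0. Therefore the treewidth is 1.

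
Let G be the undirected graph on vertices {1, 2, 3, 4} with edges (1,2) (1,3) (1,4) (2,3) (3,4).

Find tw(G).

2

A width-2 tree decomposition is:
Bags: B1 = {1, 2, 3}  B2 = {1, 3, 4}
Tree: B1–B2
Every bag has size at most 3, so the width is 3 − 1 = 2 and tw(G) ≤ 2. Conversely, {1, 2, 3} is a clique of size 3, and the vertices of any clique must share a bag in every tree decomposition; so some bag has ≥ 3 vertices and tw(G) ≥ 2. Hence tw(G) = 2 exactly.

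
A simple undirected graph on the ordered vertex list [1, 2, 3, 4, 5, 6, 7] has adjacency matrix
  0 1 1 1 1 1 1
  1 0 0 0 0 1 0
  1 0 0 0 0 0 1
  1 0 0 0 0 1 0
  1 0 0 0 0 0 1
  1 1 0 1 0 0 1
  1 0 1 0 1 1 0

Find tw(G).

2

A width-2 tree decomposition is:
Bags: B1 = {1, 4, 6}  B2 = {1, 2, 6}  B3 = {1, 6, 7}  B4 = {1, 3, 7}  B5 = {1, 5, 7}
Tree: B1–B2, B1–B3, B3–B4, B3–B5
The largest bag has 3 vertices, giving width 2; this decomposition certifies tw(G) ≤ 2. For the lower bound, the 3 vertices {1, 3, 7} are pairwise adjacent, and any tree decomposition puts a clique entirely inside one bag — forcing width ≥ 2. Hence tw(G) = 2 exactly.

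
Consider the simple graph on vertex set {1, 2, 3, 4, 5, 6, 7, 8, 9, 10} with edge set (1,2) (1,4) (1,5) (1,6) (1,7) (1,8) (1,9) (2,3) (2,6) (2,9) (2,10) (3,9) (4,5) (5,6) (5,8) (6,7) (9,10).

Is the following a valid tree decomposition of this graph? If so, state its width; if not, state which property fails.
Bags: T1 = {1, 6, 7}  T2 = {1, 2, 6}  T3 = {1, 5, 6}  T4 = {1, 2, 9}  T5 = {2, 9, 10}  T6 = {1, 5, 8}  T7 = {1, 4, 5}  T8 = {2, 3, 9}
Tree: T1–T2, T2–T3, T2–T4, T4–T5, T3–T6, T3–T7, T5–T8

Yes; width 2.

Every vertex of G appears in some bag (union = {1, 2, 3, 4, 5, 6, 7, 8, 9, 10}); every edge is covered by a bag; and for each vertex v the set of bags containing v is connected in the bag tree. The decomposition is therefore valid. The largest bag has 3 vertices, so the width is 2.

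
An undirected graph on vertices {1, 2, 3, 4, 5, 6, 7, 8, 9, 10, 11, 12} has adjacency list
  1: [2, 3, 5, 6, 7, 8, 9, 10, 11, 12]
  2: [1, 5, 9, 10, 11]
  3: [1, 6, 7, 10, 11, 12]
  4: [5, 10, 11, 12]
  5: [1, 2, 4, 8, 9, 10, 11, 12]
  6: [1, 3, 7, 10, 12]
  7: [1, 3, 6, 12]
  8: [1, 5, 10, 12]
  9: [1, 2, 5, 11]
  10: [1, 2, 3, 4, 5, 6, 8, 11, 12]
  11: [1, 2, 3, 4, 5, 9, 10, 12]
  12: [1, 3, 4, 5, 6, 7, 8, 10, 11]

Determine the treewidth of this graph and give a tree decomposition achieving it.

The largest bag has 5 vertices, giving width 4; this decomposition certifies tw(G) ≤ 4. On the other hand G contains the 5-clique {1, 2, 5, 9, 11}. A clique must lie in a single bag of any decomposition, so no decomposition can have width below 4. The upper and lower bounds meet at 4, so that is the treewidth.

Treewidth 4.
Bags: B1 = {1, 5, 10, 11, 12}  B2 = {1, 5, 8, 10, 12}  B3 = {4, 5, 10, 11, 12}  B4 = {1, 3, 10, 11, 12}  B5 = {1, 2, 5, 10, 11}  B6 = {1, 3, 6, 10, 12}  B7 = {1, 3, 6, 7, 12}  B8 = {1, 2, 5, 9, 11}
Tree: B1–B2, B1–B3, B1–B4, B1–B5, B4–B6, B6–B7, B5–B8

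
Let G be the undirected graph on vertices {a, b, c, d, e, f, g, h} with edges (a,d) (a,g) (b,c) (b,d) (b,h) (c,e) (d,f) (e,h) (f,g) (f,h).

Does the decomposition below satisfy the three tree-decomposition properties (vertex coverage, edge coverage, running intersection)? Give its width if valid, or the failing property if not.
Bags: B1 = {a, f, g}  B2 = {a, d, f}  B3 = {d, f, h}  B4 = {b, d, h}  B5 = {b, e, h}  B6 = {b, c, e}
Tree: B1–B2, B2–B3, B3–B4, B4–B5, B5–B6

Every vertex of G appears in some bag (union = {a, b, c, d, e, f, g, h}); every edge is covered by a bag; and for each vertex v the set of bags containing v is connected in the bag tree. The decomposition is therefore valid. The largest bag has 3 vertices, so the width is 2.

Yes; width 2.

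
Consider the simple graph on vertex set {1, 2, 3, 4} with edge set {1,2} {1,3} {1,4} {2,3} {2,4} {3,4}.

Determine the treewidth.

A width-3 tree decomposition is:
Bags: B1 = {1, 2, 3, 4}
Tree: (single bag)
With just one bag of size 4, the width is 4 − 1 = 3, so tw(G) ≤ 3. On the other hand G contains the 4-clique {1, 2, 3, 4}. A clique must lie in a single bag of any decomposition, so no decomposition can have width below 3. The upper and lower bounds meet at 3, so that is the treewidth.

3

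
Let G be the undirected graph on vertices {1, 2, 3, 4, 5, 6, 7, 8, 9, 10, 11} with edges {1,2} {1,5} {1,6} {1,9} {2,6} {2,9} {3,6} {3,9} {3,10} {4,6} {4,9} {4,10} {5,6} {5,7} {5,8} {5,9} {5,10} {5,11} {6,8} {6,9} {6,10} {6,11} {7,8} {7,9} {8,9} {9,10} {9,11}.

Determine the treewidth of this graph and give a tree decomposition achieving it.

Treewidth 3.
Bags: B1 = {1, 2, 6, 9}  B2 = {1, 5, 6, 9}  B3 = {5, 6, 8, 9}  B4 = {5, 6, 9, 11}  B5 = {5, 6, 9, 10}  B6 = {4, 6, 9, 10}  B7 = {3, 6, 9, 10}  B8 = {5, 7, 8, 9}
Tree: B1–B2, B2–B3, B3–B4, B4–B5, B5–B6, B5–B7, B3–B8

Every bag has size at most 4, so the width is 4 − 1 = 3 and tw(G) ≤ 3. Conversely, {1, 2, 6, 9} is a clique of size 4, and the vertices of any clique must share a bag in every tree decomposition; so some bag has ≥ 4 vertices and tw(G) ≥ 3. Therefore the treewidth is 3.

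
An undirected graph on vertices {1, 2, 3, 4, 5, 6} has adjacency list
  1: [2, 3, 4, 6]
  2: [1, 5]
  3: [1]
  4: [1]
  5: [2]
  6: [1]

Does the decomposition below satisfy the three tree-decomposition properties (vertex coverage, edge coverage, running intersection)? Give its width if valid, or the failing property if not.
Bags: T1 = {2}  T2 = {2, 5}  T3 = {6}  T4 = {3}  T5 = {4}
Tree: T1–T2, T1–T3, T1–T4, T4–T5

A tree decomposition must satisfy three properties: every vertex lies in some bag; for every edge, both endpoints lie together in some bag; and for every vertex, the bags containing it form a connected subtree. Here vertex 1 appears in no bag, so the decomposition is invalid.

No — vertex 1 appears in no bag.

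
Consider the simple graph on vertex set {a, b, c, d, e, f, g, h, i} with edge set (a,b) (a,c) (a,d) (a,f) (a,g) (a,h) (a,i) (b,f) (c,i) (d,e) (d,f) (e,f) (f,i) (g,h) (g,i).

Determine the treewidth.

2

A width-2 tree decomposition is:
Bags: B1 = {a, d, f}  B2 = {a, f, i}  B3 = {d, e, f}  B4 = {a, g, i}  B5 = {a, b, f}  B6 = {a, g, h}  B7 = {a, c, i}
Tree: B1–B2, B1–B3, B2–B4, B2–B5, B4–B6, B2–B7
Each bag holds 3 vertices, so the decomposition has width 2, which upper-bounds the treewidth. On the other hand G contains the 3-clique {d, e, f}. A clique must lie in a single bag of any decomposition, so no decomposition can have width below 2. The upper and lower bounds meet at 2, so that is the treewidth.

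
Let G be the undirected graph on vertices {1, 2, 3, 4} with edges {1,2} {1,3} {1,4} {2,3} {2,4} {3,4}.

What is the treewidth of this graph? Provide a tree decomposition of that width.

Treewidth 3.
Bags: B1 = {1, 2, 3, 4}
Tree: (single bag)

A single bag containing all 4 vertices is trivially a valid decomposition of width 3. Conversely, {1, 2, 3, 4} is a clique of size 4, and the vertices of any clique must share a bag in every tree decomposition; so some bag has ≥ 4 vertices and tw(G) ≥ 3. The upper and lower bounds meet at 3, so that is the treewidth.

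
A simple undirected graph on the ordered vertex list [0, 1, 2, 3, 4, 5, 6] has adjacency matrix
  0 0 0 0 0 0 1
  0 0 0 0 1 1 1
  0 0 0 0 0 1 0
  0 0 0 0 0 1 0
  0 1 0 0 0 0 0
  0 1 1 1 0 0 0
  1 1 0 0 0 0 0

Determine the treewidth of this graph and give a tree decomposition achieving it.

Treewidth 1.
Bags: B1 = {1, 4}  B2 = {1, 5}  B3 = {1, 6}  B4 = {3, 5}  B5 = {0, 6}  B6 = {2, 5}
Tree: B1–B2, B1–B3, B2–B4, B3–B5, B4–B6

Each bag holds 2 vertices, so the decomposition has width 1, which upper-bounds the treewidth. Any graph with an edge has treewidth ≥ 1, and G has the edge 4–1. Combining the bounds, tw(G) = 1.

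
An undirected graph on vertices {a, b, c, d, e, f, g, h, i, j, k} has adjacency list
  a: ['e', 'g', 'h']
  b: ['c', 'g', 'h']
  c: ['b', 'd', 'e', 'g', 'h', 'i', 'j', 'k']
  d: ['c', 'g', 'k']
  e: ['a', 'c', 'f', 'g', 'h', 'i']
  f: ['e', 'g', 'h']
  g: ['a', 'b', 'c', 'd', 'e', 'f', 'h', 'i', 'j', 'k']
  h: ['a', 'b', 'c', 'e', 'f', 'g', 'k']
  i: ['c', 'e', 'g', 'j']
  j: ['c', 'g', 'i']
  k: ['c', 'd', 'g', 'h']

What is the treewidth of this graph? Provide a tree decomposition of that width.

The largest bag has 4 vertices, giving width 3; this decomposition certifies tw(G) ≤ 3. Conversely, {a, e, g, h} is a clique of size 4, and the vertices of any clique must share a bag in every tree decomposition; so some bag has ≥ 4 vertices and tw(G) ≥ 3. Combining the bounds, tw(G) = 3.

Treewidth 3.
Bags: B1 = {e, f, g, h}  B2 = {a, e, g, h}  B3 = {c, e, g, h}  B4 = {b, c, g, h}  B5 = {c, g, h, k}  B6 = {c, e, g, i}  B7 = {c, g, i, j}  B8 = {c, d, g, k}
Tree: B1–B2, B2–B3, B3–B4, B3–B5, B3–B6, B6–B7, B5–B8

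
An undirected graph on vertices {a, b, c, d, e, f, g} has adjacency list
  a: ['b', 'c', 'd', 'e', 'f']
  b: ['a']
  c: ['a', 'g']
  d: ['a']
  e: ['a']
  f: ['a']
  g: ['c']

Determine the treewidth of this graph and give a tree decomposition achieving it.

The largest bag has 2 vertices, giving width 1; this decomposition certifies tw(G) ≤ 1. Any graph with an edge has treewidth ≥ 1, and G has the edge a–c. Hence tw(G) = 1 exactly.

Treewidth 1.
One optimal decomposition is:
Bags: B1 = {a, c}  B2 = {a, b}  B3 = {c, g}  B4 = {a, f}  B5 = {a, e}  B6 = {a, d}
Tree: B1–B2, B1–B3, B1–B4, B1–B5, B2–B6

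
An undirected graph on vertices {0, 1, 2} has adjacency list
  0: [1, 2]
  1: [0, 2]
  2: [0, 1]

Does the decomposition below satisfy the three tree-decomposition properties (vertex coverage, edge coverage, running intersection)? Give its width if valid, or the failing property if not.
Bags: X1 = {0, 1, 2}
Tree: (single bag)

Yes; width 2.

Checking the three conditions: (i) the bags cover all of {0, 1, 2}; (ii) for each edge, some bag contains both endpoints; (iii) the bags containing any fixed vertex form a subtree. All hold, so the decomposition is valid with width 3 − 1 = 2.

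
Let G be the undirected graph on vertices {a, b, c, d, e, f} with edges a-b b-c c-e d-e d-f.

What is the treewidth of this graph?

A width-1 tree decomposition is:
Bags: B1 = {d, f}  B2 = {d, e}  B3 = {c, e}  B4 = {b, c}  B5 = {a, b}
Tree: B1–B2, B2–B3, B3–B4, B4–B5
Each bag holds 2 vertices, so the decomposition has width 1, which upper-bounds the treewidth. G has an edge, so its treewidth is at least 1. Hence tw(G) = 1 exactly.

1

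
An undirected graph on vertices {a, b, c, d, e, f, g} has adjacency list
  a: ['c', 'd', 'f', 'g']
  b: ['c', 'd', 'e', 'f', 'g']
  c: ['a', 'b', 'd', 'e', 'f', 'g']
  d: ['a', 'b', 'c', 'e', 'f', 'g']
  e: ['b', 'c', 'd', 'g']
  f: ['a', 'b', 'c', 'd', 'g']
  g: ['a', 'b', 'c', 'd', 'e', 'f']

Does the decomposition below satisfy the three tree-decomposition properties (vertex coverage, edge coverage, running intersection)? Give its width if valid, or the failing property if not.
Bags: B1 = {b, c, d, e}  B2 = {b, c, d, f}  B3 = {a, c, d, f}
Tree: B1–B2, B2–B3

A tree decomposition must satisfy three properties: every vertex lies in some bag; for every edge, both endpoints lie together in some bag; and for every vertex, the bags containing it form a connected subtree. Here vertex g appears in no bag, so the decomposition is invalid.

No — vertex g appears in no bag.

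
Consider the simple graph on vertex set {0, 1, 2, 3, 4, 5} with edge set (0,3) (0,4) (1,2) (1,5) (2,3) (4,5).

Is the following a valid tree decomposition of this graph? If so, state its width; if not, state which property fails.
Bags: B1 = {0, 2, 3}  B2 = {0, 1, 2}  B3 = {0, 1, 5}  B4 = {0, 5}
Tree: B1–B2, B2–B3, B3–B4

A tree decomposition must satisfy three properties: every vertex lies in some bag; for every edge, both endpoints lie together in some bag; and for every vertex, the bags containing it form a connected subtree. Here vertex 4 appears in no bag, so the decomposition is invalid.

No — vertex 4 appears in no bag.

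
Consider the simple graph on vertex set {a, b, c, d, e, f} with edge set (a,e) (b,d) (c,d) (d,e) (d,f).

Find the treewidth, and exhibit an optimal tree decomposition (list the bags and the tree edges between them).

Treewidth 1.
One optimal decomposition is:
Bags: B1 = {c, d}  B2 = {b, d}  B3 = {d, e}  B4 = {d, f}  B5 = {a, e}
Tree: B1–B2, B1–B3, B2–B4, B3–B5

The largest bag has 2 vertices, giving width 1; this decomposition certifies tw(G) ≤ 1. Any graph with an edge has treewidth ≥ 1, and G has the edge c–d. Combining the bounds, tw(G) = 1.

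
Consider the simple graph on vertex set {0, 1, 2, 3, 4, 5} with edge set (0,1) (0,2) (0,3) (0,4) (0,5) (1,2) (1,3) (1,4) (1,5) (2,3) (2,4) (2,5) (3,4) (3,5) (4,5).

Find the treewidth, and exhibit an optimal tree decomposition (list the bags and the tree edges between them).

A single bag containing all 6 vertices is trivially a valid decomposition of width 5. For the lower bound, the 6 vertices {0, 1, 2, 3, 4, 5} are pairwise adjacent, and any tree decomposition puts a clique entirely inside one bag — forcing width ≥ 5. Combining the bounds, tw(G) = 5.

Treewidth 5.
One optimal decomposition is:
Bags: B1 = {0, 1, 2, 3, 4, 5}
Tree: (single bag)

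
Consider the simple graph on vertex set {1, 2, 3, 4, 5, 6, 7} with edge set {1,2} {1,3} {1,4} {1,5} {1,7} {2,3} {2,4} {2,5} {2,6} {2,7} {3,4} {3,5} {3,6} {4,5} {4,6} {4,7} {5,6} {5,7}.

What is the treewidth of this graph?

4

A width-4 tree decomposition is:
Bags: B1 = {2, 3, 4, 5, 6}  B2 = {1, 2, 3, 4, 5}  B3 = {1, 2, 4, 5, 7}
Tree: B1–B2, B2–B3
Each bag holds 5 vertices, so the decomposition has width 4, which upper-bounds the treewidth. On the other hand G contains the 5-clique {1, 2, 3, 4, 5}. A clique must lie in a single bag of any decomposition, so no decomposition can have width below 4. The upper and lower bounds meet at 4, so that is the treewidth.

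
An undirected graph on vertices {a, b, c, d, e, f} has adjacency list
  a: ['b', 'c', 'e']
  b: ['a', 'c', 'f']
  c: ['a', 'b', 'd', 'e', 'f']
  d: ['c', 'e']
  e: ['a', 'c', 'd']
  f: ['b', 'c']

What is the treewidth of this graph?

2

A width-2 tree decomposition is:
Bags: B1 = {a, b, c}  B2 = {b, c, f}  B3 = {a, c, e}  B4 = {c, d, e}
Tree: B1–B2, B1–B3, B3–B4
Every bag has size at most 3, so the width is 3 − 1 = 2 and tw(G) ≤ 2. For the lower bound, the 3 vertices {c, d, e} are pairwise adjacent, and any tree decomposition puts a clique entirely inside one bag — forcing width ≥ 2. Combining the bounds, tw(G) = 2.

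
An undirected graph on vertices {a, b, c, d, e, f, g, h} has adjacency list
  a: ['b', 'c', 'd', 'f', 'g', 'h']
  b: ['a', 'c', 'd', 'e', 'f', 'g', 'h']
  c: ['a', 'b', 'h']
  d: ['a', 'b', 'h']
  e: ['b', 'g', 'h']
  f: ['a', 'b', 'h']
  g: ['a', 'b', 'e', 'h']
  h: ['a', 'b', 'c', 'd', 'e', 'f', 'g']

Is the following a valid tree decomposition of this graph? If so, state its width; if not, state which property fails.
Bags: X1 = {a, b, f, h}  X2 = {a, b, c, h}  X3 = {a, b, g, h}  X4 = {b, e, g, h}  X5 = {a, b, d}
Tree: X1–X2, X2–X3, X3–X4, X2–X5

No — edge (h,d) lies in no bag.

A tree decomposition must satisfy three properties: every vertex lies in some bag; for every edge, both endpoints lie together in some bag; and for every vertex, the bags containing it form a connected subtree. Here edge (h,d) lies in no bag, so the decomposition is invalid.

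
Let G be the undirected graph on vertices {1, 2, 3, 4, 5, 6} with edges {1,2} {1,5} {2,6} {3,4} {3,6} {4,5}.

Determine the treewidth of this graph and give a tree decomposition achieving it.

Every bag has size at most 3, so the width is 3 − 1 = 2 and tw(G) ≤ 2. For the lower bound, G contains the cycle 4–5–1–2–6–3–4, so G is not a forest; only forests have treewidth ≤ 1, hence tw(G) ≥ 2. Hence tw(G) = 2 exactly.

Treewidth 2.
Bags: B1 = {1, 4, 5}  B2 = {1, 2, 4}  B3 = {2, 4, 6}  B4 = {3, 4, 6}
Tree: B1–B2, B2–B3, B3–B4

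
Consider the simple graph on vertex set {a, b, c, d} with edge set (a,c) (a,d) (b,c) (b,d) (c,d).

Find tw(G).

A width-2 tree decomposition is:
Bags: B1 = {a, c, d}  B2 = {b, c, d}
Tree: B1–B2
Each bag holds 3 vertices, so the decomposition has width 2, which upper-bounds the treewidth. Conversely, {a, c, d} is a clique of size 3, and the vertices of any clique must share a bag in every tree decomposition; so some bag has ≥ 3 vertices and tw(G) ≥ 2. Hence tw(G) = 2 exactly.

2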